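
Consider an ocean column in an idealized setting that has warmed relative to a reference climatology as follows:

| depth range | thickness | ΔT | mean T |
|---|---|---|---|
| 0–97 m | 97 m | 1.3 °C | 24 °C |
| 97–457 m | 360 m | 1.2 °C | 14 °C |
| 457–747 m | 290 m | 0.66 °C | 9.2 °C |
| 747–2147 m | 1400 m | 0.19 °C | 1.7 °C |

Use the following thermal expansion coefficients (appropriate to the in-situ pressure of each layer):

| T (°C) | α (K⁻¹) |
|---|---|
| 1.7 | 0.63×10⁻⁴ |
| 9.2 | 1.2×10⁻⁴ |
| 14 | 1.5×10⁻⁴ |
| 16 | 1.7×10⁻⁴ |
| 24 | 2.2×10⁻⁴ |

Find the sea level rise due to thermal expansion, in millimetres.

Layer 1 at 24 °C → α = 2.2×10⁻⁴ K⁻¹
Layer 2 at 14 °C → α = 1.5×10⁻⁴ K⁻¹
Layer 3 at 9.2 °C → α = 1.2×10⁻⁴ K⁻¹
Layer 4 at 1.7 °C → α = 0.63×10⁻⁴ K⁻¹
Layer 1: 1.3 × 2.2×10⁻⁴ × 97 = 0.027742 m
97–457 m: 1.5×10⁻⁴ × 1.2 × 360 = 0.06480 m
Layer 3: 0.66 × 290 × 1.2×10⁻⁴ = 0.022968 m
0.19 × 0.63×10⁻⁴ × 1400 = 0.016758 m
Δh = 0.027742 + 0.06480 + 0.022968 + 0.016758 = 0.132268 m ≈ 132 mm

Δh ≈ 132 mm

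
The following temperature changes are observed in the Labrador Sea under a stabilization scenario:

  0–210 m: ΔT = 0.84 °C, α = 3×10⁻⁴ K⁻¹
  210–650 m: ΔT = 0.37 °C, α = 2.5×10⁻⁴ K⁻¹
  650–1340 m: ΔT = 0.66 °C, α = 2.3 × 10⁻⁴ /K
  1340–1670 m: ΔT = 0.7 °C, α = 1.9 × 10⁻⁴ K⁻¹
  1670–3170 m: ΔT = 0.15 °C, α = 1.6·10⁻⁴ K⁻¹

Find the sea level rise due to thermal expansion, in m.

0.278 m

0–210 m: 210 × 0.84 × 3×10⁻⁴ = 0.05292 m
210–650 m: 0.37 × 2.5×10⁻⁴ × 440 = 0.04070 m
650–1340 m: 0.66 × 690 × 2.3×10⁻⁴ = 0.104742 m
1340–1670 m: 0.7 × 1.9×10⁻⁴ × 330 = 0.04389 m
0.15 × 1500 × 1.6×10⁻⁴ = 0.03600 m
Δh = 0.05292 + 0.04070 + 0.104742 + 0.04389 + 0.03600 = 0.278252 m ≈ 0.278 m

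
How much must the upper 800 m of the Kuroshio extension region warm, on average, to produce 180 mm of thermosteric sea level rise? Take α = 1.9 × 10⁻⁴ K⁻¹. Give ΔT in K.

ΔT = Δh/(αH) = 0.18 / (1.9×10⁻⁴ × 800) ≈ 1.184 K

1.18 K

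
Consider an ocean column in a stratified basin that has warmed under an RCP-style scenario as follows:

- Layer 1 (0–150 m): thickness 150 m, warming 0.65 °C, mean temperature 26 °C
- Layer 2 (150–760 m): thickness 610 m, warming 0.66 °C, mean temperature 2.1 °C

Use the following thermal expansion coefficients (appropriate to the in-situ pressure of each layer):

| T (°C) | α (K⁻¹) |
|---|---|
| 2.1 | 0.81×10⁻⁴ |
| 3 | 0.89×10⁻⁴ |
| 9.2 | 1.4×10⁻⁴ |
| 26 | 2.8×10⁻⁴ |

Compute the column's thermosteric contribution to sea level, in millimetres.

Layer 1 at 26 °C → α = 2.8×10⁻⁴ K⁻¹
Layer 2 at 2.1 °C → α = 0.81×10⁻⁴ K⁻¹
0–150 m: 0.65 × 150 × 2.8×10⁻⁴ = 0.02730 m
Layer 2: 0.66 × 610 × 0.81×10⁻⁴ = 0.0326106 m
Δh = 0.02730 + 0.0326106 = 0.0599106 m ≈ 59.9 mm

59.9 mm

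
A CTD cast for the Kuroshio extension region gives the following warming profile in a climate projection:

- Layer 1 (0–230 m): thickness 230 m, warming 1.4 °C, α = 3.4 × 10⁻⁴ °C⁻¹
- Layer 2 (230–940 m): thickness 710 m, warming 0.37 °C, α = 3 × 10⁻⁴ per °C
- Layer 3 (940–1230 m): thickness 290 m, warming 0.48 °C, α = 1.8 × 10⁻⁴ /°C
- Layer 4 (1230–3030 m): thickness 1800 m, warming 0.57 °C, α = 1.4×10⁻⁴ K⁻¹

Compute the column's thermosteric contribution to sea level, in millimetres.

357 mm

0–230 m: 1.4 × 230 × 3.4×10⁻⁴ = 0.10948 m
Layer 2: 710 × 3×10⁻⁴ × 0.37 = 0.07881 m
Layer 3: 0.48 × 290 × 1.8×10⁻⁴ = 0.025056 m
1.4×10⁻⁴ × 1800 × 0.57 = 0.14364 m
Δh = 0.10948 + 0.07881 + 0.025056 + 0.14364 = 0.356986 m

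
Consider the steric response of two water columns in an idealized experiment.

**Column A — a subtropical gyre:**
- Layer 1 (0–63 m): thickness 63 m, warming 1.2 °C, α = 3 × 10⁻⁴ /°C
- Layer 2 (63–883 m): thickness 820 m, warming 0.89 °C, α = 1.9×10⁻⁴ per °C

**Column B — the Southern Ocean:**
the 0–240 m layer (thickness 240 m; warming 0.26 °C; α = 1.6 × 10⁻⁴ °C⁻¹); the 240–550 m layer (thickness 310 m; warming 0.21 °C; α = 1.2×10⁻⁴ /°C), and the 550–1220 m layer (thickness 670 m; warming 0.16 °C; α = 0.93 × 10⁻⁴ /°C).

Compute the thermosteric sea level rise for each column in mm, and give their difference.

A 1.2 × 3×10⁻⁴ × 63 = 0.02268 m
A 0.89 × 1.9×10⁻⁴ × 820 = 0.138662 m
A total: 0.161342 m
B 0–240 m: 1.6×10⁻⁴ × 240 × 0.26 = 0.009984 m
B 240–550 m: 310 × 1.2×10⁻⁴ × 0.21 = 0.007812 m
B 550–1220 m: 670 × 0.93×10⁻⁴ × 0.16 = 0.0099696 m
B total: 0.0277656 m
Difference: 0.161342 − 0.0277656 = 0.1335764 m

Δh_A ≈ 161 mm, Δh_B ≈ 27.8 mm; difference ≈ 134 mm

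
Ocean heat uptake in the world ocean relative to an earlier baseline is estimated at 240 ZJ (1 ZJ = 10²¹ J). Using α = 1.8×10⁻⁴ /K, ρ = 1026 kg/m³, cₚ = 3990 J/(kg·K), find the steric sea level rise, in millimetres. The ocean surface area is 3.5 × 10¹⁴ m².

Per unit area: Q = 240×10²¹ / (3.5×10¹⁴) ≈ 6.857×10⁸ J/m²
Δh = αQ/(ρcₚ) = 1.8×10⁻⁴ × 6.857×10⁸ / (1026 × 3990) ≈ 0.03015 m

30 mm of thermosteric rise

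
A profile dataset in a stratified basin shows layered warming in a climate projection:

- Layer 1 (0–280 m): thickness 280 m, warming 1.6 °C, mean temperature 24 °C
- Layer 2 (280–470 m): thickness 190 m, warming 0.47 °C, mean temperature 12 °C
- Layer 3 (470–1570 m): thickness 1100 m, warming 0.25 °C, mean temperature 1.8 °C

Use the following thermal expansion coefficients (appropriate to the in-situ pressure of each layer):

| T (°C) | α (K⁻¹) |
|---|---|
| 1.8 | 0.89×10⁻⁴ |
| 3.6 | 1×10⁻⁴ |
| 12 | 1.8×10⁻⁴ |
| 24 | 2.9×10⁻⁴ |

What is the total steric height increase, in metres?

Layer 1 at 24 °C → α = 2.9×10⁻⁴ K⁻¹
Layer 2 at 12 °C → α = 1.8×10⁻⁴ K⁻¹
Layer 3 at 1.8 °C → α = 0.89×10⁻⁴ K⁻¹
0–280 m: 280 × 1.6 × 2.9×10⁻⁴ = 0.12992 m
280–470 m: 0.47 × 1.8×10⁻⁴ × 190 = 0.016074 m
Layer 3: 0.25 × 0.89×10⁻⁴ × 1100 = 0.024475 m
Δh = 0.12992 + 0.016074 + 0.024475 = 0.170469 m

Δh = 0.17 m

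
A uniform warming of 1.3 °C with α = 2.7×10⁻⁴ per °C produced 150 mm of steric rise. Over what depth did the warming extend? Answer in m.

H = Δh/(αΔT) = 0.15 / (2.7×10⁻⁴ × 1.3) ≈ 427.4 m

H ≈ 427 m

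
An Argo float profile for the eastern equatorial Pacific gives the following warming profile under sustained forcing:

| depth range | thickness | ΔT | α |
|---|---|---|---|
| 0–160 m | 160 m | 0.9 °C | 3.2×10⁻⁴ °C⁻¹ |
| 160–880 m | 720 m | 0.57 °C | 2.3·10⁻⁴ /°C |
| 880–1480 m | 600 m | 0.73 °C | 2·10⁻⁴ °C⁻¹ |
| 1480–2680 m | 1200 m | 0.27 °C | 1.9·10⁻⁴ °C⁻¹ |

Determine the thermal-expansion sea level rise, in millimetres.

0–160 m: 0.9 × 3.2×10⁻⁴ × 160 = 0.04608 m
Layer 2: 720 × 0.57 × 2.3×10⁻⁴ = 0.094392 m
880–1480 m: 600 × 2×10⁻⁴ × 0.73 = 0.08760 m
1200 × 0.27 × 1.9×10⁻⁴ = 0.06156 m
Δh = 0.04608 + 0.094392 + 0.08760 + 0.06156 = 0.289632 m ≈ 290 mm

Δh ≈ 290 mm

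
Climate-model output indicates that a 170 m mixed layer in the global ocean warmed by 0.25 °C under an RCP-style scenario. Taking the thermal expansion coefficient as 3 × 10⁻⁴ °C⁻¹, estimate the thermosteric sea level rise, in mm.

Δh = αΔT·H = 3×10⁻⁴ × 0.25 × 170 = 0.01275 m

13 mm of thermosteric rise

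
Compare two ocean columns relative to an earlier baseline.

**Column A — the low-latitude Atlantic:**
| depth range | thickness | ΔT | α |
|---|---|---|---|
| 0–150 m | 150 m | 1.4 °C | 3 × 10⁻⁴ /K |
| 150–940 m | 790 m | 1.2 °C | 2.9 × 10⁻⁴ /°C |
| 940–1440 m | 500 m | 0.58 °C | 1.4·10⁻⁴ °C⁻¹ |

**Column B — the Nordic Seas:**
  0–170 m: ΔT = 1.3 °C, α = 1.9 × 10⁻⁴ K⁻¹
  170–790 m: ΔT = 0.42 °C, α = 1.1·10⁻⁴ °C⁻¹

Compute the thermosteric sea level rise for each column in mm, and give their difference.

A 150 × 1.4 × 3×10⁻⁴ = 0.06300 m
A 150–940 m: 790 × 2.9×10⁻⁴ × 1.2 = 0.27492 m
A Layer 3: 1.4×10⁻⁴ × 0.58 × 500 = 0.04060 m
A total: 0.37852 m
B 170 × 1.9×10⁻⁴ × 1.3 = 0.04199 m
B Layer 2: 0.42 × 1.1×10⁻⁴ × 620 = 0.028644 m
B total: 0.070634 m
Difference: 0.37852 − 0.070634 = 0.307886 m

A: 380 mm; B: 71 mm; difference 310 mm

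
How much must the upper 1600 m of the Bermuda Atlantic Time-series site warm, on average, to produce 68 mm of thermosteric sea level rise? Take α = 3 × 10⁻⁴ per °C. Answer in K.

ΔT ≈ 0.14 K

ΔT = Δh/(αH) = 0.068 / (3×10⁻⁴ × 1600) ≈ 0.1417 K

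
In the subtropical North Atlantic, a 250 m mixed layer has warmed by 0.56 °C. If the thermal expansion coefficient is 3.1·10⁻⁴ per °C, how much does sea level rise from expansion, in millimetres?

Δh = αΔT·H = 3.1×10⁻⁴ × 0.56 × 250 = 0.04340 m

43.4 mm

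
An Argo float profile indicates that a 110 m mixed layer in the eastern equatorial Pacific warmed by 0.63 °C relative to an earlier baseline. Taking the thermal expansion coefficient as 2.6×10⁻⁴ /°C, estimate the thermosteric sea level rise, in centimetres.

Δh = 1.80 cm

Δh = αΔT·H = 2.6×10⁻⁴ × 0.63 × 110 = 0.018018 m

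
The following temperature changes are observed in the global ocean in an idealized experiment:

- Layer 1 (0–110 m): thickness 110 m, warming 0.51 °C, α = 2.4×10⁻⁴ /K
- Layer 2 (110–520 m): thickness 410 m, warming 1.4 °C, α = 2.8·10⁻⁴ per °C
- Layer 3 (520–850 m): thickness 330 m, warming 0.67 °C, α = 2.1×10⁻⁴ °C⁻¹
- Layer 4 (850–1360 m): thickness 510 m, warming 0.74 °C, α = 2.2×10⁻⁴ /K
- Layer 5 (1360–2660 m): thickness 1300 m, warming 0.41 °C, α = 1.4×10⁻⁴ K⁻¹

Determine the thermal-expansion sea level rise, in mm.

Δh ≈ 380 mm

0–110 m: 2.4×10⁻⁴ × 110 × 0.51 = 0.013464 m
2.8×10⁻⁴ × 1.4 × 410 = 0.16072 m
0.67 × 330 × 2.1×10⁻⁴ = 0.046431 m
2.2×10⁻⁴ × 510 × 0.74 = 0.083028 m
Layer 5: 0.41 × 1300 × 1.4×10⁻⁴ = 0.07462 m
Δh = 0.013464 + 0.16072 + 0.046431 + 0.083028 + 0.07462 = 0.378263 m ≈ 380 mm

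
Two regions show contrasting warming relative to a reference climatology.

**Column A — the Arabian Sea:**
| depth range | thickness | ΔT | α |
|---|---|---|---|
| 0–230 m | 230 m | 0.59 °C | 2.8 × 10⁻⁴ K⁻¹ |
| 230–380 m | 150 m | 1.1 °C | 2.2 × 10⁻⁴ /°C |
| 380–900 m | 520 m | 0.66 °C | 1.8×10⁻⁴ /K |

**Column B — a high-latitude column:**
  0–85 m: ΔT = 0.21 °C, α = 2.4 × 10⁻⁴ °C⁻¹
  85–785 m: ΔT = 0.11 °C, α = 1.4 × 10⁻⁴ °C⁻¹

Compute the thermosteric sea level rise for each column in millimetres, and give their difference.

A: 136 mm; B: 15.1 mm; difference 121 mm

A 230 × 2.8×10⁻⁴ × 0.59 = 0.037996 m
A 230–380 m: 150 × 2.2×10⁻⁴ × 1.1 = 0.03630 m
A 0.66 × 1.8×10⁻⁴ × 520 = 0.061776 m
A total: 0.136072 m
B 0–85 m: 85 × 0.21 × 2.4×10⁻⁴ = 0.004284 m
B Layer 2: 1.4×10⁻⁴ × 0.11 × 700 = 0.01078 m
B total: 0.015064 m
Difference: 0.136072 − 0.015064 = 0.121008 m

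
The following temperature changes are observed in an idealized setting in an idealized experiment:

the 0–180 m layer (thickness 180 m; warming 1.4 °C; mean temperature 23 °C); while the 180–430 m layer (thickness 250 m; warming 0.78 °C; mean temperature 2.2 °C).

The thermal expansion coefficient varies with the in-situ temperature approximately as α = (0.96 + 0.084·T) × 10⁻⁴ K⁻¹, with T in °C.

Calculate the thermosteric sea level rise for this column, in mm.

Layer 1: α = (0.96 + 0.084×23)×10⁻⁴ = 2.892×10⁻⁴ K⁻¹
Layer 2: α = (0.96 + 0.084×2.2)×10⁻⁴ = 1.1448×10⁻⁴ K⁻¹
0–180 m: 1.4 × 2.892×10⁻⁴ × 180 = 0.0728784 m
Layer 2: 0.78 × 1.1448×10⁻⁴ × 250 = 0.0223236 m
Δh = 0.0728784 + 0.0223236 = 0.095202 m ≈ 95.2 mm

about 95.2 mm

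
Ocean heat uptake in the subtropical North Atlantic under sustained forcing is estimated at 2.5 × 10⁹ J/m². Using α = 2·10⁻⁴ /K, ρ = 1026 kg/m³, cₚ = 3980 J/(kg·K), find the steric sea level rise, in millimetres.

Δh = αQ/(ρcₚ) = 2×10⁻⁴ × 2.5×10⁹ / (1026 × 3980) ≈ 0.12244 m

120 mm of thermosteric rise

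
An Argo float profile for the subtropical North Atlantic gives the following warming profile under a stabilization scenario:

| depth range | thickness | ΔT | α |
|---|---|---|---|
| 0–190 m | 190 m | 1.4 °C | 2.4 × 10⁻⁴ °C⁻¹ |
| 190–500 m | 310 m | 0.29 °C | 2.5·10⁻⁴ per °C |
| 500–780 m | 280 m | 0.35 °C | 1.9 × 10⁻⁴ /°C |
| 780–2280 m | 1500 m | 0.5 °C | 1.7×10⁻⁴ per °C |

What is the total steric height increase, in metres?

0–190 m: 1.4 × 190 × 2.4×10⁻⁴ = 0.06384 m
Layer 2: 310 × 2.5×10⁻⁴ × 0.29 = 0.022475 m
500–780 m: 280 × 1.9×10⁻⁴ × 0.35 = 0.01862 m
Layer 4: 1500 × 0.5 × 1.7×10⁻⁴ = 0.12750 m
Δh = 0.06384 + 0.022475 + 0.01862 + 0.12750 = 0.232435 m ≈ 0.23 m

Δh ≈ 0.23 m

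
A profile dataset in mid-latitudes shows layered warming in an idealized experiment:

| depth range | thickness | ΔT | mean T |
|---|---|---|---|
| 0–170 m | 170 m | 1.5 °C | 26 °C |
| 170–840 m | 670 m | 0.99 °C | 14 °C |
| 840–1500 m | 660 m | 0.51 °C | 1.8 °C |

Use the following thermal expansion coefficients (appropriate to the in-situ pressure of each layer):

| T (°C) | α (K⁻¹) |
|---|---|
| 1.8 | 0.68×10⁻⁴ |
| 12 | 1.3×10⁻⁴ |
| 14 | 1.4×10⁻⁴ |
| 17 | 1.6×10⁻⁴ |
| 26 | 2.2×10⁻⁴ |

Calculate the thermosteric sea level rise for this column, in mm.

Layer 1 at 26 °C → α = 2.2×10⁻⁴ K⁻¹
Layer 2 at 14 °C → α = 1.4×10⁻⁴ K⁻¹
Layer 3 at 1.8 °C → α = 0.68×10⁻⁴ K⁻¹
0–170 m: 1.5 × 170 × 2.2×10⁻⁴ = 0.05610 m
1.4×10⁻⁴ × 670 × 0.99 = 0.092862 m
840–1500 m: 0.68×10⁻⁴ × 660 × 0.51 = 0.0228888 m
Δh = 0.05610 + 0.092862 + 0.0228888 = 0.1718508 m ≈ 172 mm

172 mm of thermosteric rise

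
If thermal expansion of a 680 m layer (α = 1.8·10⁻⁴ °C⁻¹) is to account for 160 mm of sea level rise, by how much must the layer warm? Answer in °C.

1.3 °C

ΔT = Δh/(αH) = 0.16 / (1.8×10⁻⁴ × 680) ≈ 1.307 °C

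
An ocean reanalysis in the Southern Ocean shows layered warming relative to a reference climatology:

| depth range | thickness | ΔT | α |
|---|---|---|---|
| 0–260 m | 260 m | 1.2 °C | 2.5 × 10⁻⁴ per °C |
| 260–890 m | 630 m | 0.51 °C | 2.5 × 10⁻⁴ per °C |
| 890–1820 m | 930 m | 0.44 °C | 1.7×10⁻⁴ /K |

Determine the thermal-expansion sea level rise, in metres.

0–260 m: 2.5×10⁻⁴ × 260 × 1.2 = 0.07800 m
Layer 2: 0.51 × 630 × 2.5×10⁻⁴ = 0.080325 m
1.7×10⁻⁴ × 930 × 0.44 = 0.069564 m
Δh = 0.07800 + 0.080325 + 0.069564 = 0.227889 m ≈ 0.228 m

Δh ≈ 0.228 m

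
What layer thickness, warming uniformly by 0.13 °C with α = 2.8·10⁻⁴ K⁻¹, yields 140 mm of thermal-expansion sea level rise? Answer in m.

H = Δh/(αΔT) = 0.14 / (2.8×10⁻⁴ × 0.13) ≈ 3846 m

H ≈ 3800 m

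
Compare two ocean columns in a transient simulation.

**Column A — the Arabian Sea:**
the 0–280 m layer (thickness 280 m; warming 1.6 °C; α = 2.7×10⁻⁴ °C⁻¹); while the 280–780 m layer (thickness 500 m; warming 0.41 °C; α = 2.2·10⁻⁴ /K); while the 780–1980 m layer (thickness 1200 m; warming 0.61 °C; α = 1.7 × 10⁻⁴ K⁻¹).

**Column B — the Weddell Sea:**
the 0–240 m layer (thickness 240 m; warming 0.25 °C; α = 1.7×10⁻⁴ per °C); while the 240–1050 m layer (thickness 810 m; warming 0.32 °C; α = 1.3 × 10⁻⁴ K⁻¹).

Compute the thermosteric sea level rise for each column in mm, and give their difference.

A: 291 mm; B: 43.9 mm; difference 247 mm

A 0–280 m: 280 × 1.6 × 2.7×10⁻⁴ = 0.12096 m
A 280–780 m: 0.41 × 2.2×10⁻⁴ × 500 = 0.04510 m
A 780–1980 m: 1.7×10⁻⁴ × 0.61 × 1200 = 0.12444 m
A total: 0.29050 m
B 240 × 0.25 × 1.7×10⁻⁴ = 0.01020 m
B 1.3×10⁻⁴ × 810 × 0.32 = 0.033696 m
B total: 0.043896 m
Difference: 0.29050 − 0.043896 = 0.246604 m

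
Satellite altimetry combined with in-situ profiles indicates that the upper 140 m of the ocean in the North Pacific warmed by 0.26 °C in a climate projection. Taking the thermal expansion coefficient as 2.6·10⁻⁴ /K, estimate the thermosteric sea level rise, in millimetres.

Δh ≈ 9.46 mm

Δh = αΔT·H = 2.6×10⁻⁴ × 0.26 × 140 = 0.009464 m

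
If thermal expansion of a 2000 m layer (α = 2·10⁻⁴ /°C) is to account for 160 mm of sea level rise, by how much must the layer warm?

ΔT = Δh/(αH) = 0.16 / (2×10⁻⁴ × 2000) = 0.4000 °C

ΔT ≈ 0.40 °C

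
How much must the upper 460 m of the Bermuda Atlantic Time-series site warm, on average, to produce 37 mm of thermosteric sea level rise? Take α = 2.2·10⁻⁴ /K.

ΔT = Δh/(αH) = 0.037 / (2.2×10⁻⁴ × 460) ≈ 0.3656 °C

about 0.37 °C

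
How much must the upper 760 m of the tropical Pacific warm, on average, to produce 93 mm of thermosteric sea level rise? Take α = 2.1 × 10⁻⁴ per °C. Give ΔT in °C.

about 0.583 °C

ΔT = Δh/(αH) = 0.093 / (2.1×10⁻⁴ × 760) ≈ 0.5827 °C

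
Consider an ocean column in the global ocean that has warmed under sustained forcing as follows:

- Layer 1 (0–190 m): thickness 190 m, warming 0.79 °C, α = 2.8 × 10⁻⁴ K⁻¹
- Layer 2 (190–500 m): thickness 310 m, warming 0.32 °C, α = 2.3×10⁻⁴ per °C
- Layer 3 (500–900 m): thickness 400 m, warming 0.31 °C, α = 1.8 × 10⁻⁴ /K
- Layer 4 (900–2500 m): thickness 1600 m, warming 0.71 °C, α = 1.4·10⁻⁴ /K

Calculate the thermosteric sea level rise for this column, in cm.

Layer 1: 190 × 2.8×10⁻⁴ × 0.79 = 0.042028 m
Layer 2: 0.32 × 310 × 2.3×10⁻⁴ = 0.022816 m
400 × 1.8×10⁻⁴ × 0.31 = 0.02232 m
900–2500 m: 0.71 × 1.4×10⁻⁴ × 1600 = 0.15904 m
Δh = 0.042028 + 0.022816 + 0.02232 + 0.15904 = 0.246204 m ≈ 24.6 cm

Δh = 24.6 cm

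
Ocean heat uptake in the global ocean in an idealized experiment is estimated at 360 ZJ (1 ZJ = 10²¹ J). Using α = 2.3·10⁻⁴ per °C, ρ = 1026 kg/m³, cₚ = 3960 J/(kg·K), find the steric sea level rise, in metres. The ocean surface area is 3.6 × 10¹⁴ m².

Δh = 0.0566 m

Per unit area: Q = 360×10²¹ / (3.6×10¹⁴) = 1×10⁹ J/m²
Δh = αQ/(ρcₚ) = 2.3×10⁻⁴ × 1×10⁹ / (1026 × 3960) ≈ 0.056609 m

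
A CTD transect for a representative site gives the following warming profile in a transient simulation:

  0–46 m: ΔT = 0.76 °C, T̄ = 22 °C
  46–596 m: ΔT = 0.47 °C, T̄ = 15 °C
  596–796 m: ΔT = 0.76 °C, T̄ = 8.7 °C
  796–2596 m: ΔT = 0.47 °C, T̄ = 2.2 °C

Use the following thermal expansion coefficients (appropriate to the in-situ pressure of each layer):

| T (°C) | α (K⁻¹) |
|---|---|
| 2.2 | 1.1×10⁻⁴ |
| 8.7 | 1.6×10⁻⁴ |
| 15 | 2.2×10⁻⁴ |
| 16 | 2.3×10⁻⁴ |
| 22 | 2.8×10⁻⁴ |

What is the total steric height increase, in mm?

Δh = 184 mm

Layer 1 at 22 °C → α = 2.8×10⁻⁴ K⁻¹
Layer 2 at 15 °C → α = 2.2×10⁻⁴ K⁻¹
Layer 3 at 8.7 °C → α = 1.6×10⁻⁴ K⁻¹
Layer 4 at 2.2 °C → α = 1.1×10⁻⁴ K⁻¹
0.76 × 46 × 2.8×10⁻⁴ = 0.0097888 m
550 × 2.2×10⁻⁴ × 0.47 = 0.05687 m
Layer 3: 1.6×10⁻⁴ × 200 × 0.76 = 0.02432 m
Layer 4: 1.1×10⁻⁴ × 0.47 × 1800 = 0.09306 m
Δh = 0.0097888 + 0.05687 + 0.02432 + 0.09306 = 0.1840388 m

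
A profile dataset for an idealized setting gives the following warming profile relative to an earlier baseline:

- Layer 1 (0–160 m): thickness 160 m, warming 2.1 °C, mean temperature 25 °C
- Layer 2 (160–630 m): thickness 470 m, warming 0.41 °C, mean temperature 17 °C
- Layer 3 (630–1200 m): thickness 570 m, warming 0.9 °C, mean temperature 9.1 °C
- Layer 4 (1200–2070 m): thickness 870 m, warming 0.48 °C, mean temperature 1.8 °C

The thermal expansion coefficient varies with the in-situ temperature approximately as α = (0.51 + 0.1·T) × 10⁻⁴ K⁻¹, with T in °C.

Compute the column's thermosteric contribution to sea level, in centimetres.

24.5 cm

Layer 1: α = (0.51 + 0.1×25)×10⁻⁴ = 3.01×10⁻⁴ K⁻¹
Layer 2: α = (0.51 + 0.1×17)×10⁻⁴ = 2.21×10⁻⁴ K⁻¹
Layer 3: α = (0.51 + 0.1×9.1)×10⁻⁴ = 1.42×10⁻⁴ K⁻¹
Layer 4: α = (0.51 + 0.1×1.8)×10⁻⁴ = 0.69×10⁻⁴ K⁻¹
0–160 m: 2.1 × 160 × 3.01×10⁻⁴ = 0.101136 m
160–630 m: 2.21×10⁻⁴ × 0.41 × 470 = 0.0425867 m
Layer 3: 570 × 1.42×10⁻⁴ × 0.9 = 0.072846 m
Layer 4: 0.69×10⁻⁴ × 870 × 0.48 = 0.0288144 m
Δh = 0.101136 + 0.0425867 + 0.072846 + 0.0288144 = 0.2453831 m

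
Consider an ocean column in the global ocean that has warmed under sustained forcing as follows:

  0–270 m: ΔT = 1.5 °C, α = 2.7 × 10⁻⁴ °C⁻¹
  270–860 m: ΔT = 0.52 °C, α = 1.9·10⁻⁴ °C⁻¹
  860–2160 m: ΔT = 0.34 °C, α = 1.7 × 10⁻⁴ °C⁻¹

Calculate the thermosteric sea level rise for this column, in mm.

about 243 mm

Layer 1: 2.7×10⁻⁴ × 1.5 × 270 = 0.10935 m
590 × 0.52 × 1.9×10⁻⁴ = 0.058292 m
1.7×10⁻⁴ × 0.34 × 1300 = 0.07514 m
Δh = 0.10935 + 0.058292 + 0.07514 = 0.242782 m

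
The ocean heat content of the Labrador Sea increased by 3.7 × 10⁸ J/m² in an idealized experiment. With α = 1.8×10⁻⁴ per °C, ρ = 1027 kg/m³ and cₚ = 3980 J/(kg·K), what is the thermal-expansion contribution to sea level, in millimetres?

Δh = αQ/(ρcₚ) = 1.8×10⁻⁴ × 3.7×10⁸ / (1027 × 3980) ≈ 0.016294 m

about 16 mm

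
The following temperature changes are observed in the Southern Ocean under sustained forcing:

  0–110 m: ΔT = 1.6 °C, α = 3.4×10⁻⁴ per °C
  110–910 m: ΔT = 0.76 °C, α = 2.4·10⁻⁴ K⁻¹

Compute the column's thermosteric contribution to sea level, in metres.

0.206 m

110 × 3.4×10⁻⁴ × 1.6 = 0.05984 m
Layer 2: 2.4×10⁻⁴ × 800 × 0.76 = 0.14592 m
Δh = 0.05984 + 0.14592 = 0.20576 m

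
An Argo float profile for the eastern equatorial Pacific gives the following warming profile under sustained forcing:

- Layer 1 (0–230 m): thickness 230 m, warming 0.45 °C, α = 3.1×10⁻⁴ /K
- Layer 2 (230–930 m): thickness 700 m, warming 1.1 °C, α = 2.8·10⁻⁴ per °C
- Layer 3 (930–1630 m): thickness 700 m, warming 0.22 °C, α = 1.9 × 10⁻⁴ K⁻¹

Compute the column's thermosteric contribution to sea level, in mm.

Δh ≈ 280 mm

0–230 m: 230 × 3.1×10⁻⁴ × 0.45 = 0.032085 m
Layer 2: 1.1 × 700 × 2.8×10⁻⁴ = 0.21560 m
930–1630 m: 700 × 1.9×10⁻⁴ × 0.22 = 0.02926 m
Δh = 0.032085 + 0.21560 + 0.02926 = 0.276945 m ≈ 280 mm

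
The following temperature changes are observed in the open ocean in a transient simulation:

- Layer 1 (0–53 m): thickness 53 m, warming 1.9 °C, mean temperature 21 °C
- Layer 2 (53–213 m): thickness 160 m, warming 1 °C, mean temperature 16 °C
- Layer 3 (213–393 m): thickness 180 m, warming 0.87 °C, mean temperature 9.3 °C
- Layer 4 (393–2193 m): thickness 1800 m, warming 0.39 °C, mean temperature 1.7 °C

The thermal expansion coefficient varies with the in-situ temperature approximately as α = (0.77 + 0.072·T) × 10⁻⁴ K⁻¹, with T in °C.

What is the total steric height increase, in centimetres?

13.9 cm of thermosteric rise

Layer 1: α = (0.77 + 0.072×21)×10⁻⁴ = 2.282×10⁻⁴ K⁻¹
Layer 2: α = (0.77 + 0.072×16)×10⁻⁴ = 1.922×10⁻⁴ K⁻¹
Layer 3: α = (0.77 + 0.072×9.3)×10⁻⁴ = 1.4396×10⁻⁴ K⁻¹
Layer 4: α = (0.77 + 0.072×1.7)×10⁻⁴ = 0.8924×10⁻⁴ K⁻¹
53 × 1.9 × 2.282×10⁻⁴ = 0.02297974 m
Layer 2: 1 × 160 × 1.922×10⁻⁴ = 0.030752 m
Layer 3: 1.4396×10⁻⁴ × 180 × 0.87 = 0.022544136 m
393–2193 m: 0.39 × 0.8924×10⁻⁴ × 1800 = 0.06264648 m
Δh = 0.02297974 + 0.030752 + 0.022544136 + 0.06264648 = 0.138922356 m ≈ 13.9 cm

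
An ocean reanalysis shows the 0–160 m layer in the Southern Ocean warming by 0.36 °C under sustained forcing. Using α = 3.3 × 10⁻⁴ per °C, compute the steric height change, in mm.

Δh = αΔT·H = 3.3×10⁻⁴ × 0.36 × 160 = 0.019008 m

about 19.0 mm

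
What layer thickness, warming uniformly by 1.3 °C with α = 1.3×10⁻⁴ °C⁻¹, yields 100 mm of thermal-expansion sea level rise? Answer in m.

H ≈ 592 m

H = Δh/(αΔT) = 0.1 / (1.3×10⁻⁴ × 1.3) ≈ 591.7 m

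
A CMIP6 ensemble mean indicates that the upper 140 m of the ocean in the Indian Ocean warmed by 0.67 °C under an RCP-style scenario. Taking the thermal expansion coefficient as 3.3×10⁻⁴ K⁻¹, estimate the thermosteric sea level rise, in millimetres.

Δh = αΔT·H = 3.3×10⁻⁴ × 0.67 × 140 = 0.030954 m

Δh ≈ 31.0 mm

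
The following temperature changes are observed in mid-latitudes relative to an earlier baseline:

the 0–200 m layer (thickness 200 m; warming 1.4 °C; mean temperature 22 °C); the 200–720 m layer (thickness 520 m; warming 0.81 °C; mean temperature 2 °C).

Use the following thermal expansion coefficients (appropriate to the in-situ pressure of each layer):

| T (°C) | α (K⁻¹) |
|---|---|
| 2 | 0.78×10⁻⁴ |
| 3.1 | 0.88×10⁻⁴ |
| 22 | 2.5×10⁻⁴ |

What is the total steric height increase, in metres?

Δh ≈ 0.103 m

Layer 1 at 22 °C → α = 2.5×10⁻⁴ K⁻¹
Layer 2 at 2 °C → α = 0.78×10⁻⁴ K⁻¹
200 × 2.5×10⁻⁴ × 1.4 = 0.07000 m
Layer 2: 0.81 × 520 × 0.78×10⁻⁴ = 0.0328536 m
Δh = 0.07000 + 0.0328536 = 0.1028536 m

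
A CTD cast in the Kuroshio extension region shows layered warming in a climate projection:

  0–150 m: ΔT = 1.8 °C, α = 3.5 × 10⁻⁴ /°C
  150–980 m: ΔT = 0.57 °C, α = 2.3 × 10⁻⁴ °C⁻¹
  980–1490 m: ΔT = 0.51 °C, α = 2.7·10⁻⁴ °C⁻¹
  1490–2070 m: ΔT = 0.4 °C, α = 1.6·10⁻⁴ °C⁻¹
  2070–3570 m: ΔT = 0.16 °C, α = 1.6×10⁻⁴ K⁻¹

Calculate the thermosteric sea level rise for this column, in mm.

Δh = 349 mm

1.8 × 150 × 3.5×10⁻⁴ = 0.09450 m
Layer 2: 0.57 × 2.3×10⁻⁴ × 830 = 0.108813 m
Layer 3: 2.7×10⁻⁴ × 510 × 0.51 = 0.070227 m
580 × 1.6×10⁻⁴ × 0.4 = 0.03712 m
Layer 5: 0.16 × 1500 × 1.6×10⁻⁴ = 0.03840 m
Δh = 0.09450 + 0.108813 + 0.070227 + 0.03712 + 0.03840 = 0.34906 m ≈ 349 mm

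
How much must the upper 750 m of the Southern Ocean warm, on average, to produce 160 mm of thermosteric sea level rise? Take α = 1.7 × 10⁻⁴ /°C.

about 1.3 °C

ΔT = Δh/(αH) = 0.16 / (1.7×10⁻⁴ × 750) ≈ 1.255 °C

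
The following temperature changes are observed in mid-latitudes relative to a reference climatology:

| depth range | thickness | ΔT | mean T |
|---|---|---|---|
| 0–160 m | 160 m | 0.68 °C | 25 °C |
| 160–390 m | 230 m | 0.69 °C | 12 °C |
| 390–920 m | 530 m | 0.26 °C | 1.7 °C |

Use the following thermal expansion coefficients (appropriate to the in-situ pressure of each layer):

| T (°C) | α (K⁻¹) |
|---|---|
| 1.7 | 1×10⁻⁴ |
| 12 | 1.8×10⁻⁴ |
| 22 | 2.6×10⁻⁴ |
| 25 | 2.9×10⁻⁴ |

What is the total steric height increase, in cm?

Layer 1 at 25 °C → α = 2.9×10⁻⁴ K⁻¹
Layer 2 at 12 °C → α = 1.8×10⁻⁴ K⁻¹
Layer 3 at 1.7 °C → α = 1×10⁻⁴ K⁻¹
160 × 0.68 × 2.9×10⁻⁴ = 0.031552 m
0.69 × 230 × 1.8×10⁻⁴ = 0.028566 m
390–920 m: 1×10⁻⁴ × 0.26 × 530 = 0.01378 m
Δh = 0.031552 + 0.028566 + 0.01378 = 0.073898 m ≈ 7.39 cm

Δh = 7.39 cm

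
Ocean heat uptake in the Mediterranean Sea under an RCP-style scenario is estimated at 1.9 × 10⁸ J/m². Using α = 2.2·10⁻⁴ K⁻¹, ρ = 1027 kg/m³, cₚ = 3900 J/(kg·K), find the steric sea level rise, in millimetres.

10.4 mm

Δh = αQ/(ρcₚ) = 2.2×10⁻⁴ × 1.9×10⁸ / (1027 × 3900) ≈ 0.010436 m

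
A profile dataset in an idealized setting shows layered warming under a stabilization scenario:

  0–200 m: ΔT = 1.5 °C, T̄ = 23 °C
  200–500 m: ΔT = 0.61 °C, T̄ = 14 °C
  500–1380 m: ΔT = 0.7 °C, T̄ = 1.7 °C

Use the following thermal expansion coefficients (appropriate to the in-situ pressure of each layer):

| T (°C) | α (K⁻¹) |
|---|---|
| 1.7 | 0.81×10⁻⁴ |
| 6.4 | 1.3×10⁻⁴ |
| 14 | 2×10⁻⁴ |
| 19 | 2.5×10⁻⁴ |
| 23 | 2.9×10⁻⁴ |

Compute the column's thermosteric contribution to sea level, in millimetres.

about 173 mm

Layer 1 at 23 °C → α = 2.9×10⁻⁴ K⁻¹
Layer 2 at 14 °C → α = 2×10⁻⁴ K⁻¹
Layer 3 at 1.7 °C → α = 0.81×10⁻⁴ K⁻¹
Layer 1: 200 × 2.9×10⁻⁴ × 1.5 = 0.08700 m
0.61 × 2×10⁻⁴ × 300 = 0.03660 m
Layer 3: 880 × 0.7 × 0.81×10⁻⁴ = 0.049896 m
Δh = 0.08700 + 0.03660 + 0.049896 = 0.173496 m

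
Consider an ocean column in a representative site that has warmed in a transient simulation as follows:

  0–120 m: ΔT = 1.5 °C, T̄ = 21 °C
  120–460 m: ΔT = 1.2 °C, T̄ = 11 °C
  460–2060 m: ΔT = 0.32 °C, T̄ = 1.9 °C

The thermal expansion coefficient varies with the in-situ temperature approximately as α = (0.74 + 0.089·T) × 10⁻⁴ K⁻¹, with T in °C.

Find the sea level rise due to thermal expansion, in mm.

Δh = 164 mm

Layer 1: α = (0.74 + 0.089×21)×10⁻⁴ = 2.609×10⁻⁴ K⁻¹
Layer 2: α = (0.74 + 0.089×11)×10⁻⁴ = 1.719×10⁻⁴ K⁻¹
Layer 3: α = (0.74 + 0.089×1.9)×10⁻⁴ = 0.9091×10⁻⁴ K⁻¹
Layer 1: 2.609×10⁻⁴ × 120 × 1.5 = 0.046962 m
Layer 2: 1.2 × 340 × 1.719×10⁻⁴ = 0.0701352 m
0.9091×10⁻⁴ × 0.32 × 1600 = 0.04654592 m
Δh = 0.046962 + 0.0701352 + 0.04654592 = 0.16364312 m ≈ 164 mm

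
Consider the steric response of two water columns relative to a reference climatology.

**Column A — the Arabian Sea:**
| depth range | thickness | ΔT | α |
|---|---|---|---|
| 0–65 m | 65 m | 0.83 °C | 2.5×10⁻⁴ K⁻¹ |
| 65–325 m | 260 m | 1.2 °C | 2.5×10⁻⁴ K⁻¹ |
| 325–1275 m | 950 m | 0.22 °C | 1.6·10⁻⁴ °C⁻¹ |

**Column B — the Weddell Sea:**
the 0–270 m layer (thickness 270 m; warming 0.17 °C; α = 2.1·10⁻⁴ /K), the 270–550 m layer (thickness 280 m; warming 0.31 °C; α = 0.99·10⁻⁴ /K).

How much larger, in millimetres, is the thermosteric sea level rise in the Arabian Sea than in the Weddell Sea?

107 mm larger

A 0–65 m: 65 × 0.83 × 2.5×10⁻⁴ = 0.0134875 m
A Layer 2: 1.2 × 2.5×10⁻⁴ × 260 = 0.07800 m
A Layer 3: 950 × 1.6×10⁻⁴ × 0.22 = 0.03344 m
A total: 0.1249275 m
B 270 × 2.1×10⁻⁴ × 0.17 = 0.009639 m
B 0.31 × 0.99×10⁻⁴ × 280 = 0.0085932 m
B total: 0.0182322 m
Difference: 0.1249275 − 0.0182322 = 0.1066953 m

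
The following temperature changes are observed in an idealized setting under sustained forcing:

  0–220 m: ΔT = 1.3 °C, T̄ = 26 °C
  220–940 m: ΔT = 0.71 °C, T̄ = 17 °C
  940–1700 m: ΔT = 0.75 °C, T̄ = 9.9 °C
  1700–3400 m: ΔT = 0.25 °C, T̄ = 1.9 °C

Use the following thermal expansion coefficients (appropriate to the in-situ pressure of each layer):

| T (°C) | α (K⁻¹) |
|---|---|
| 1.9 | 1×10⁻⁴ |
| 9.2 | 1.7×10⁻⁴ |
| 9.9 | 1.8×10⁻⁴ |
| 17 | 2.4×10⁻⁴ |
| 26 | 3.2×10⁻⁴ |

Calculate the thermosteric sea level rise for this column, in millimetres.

360 mm

Layer 1 at 26 °C → α = 3.2×10⁻⁴ K⁻¹
Layer 2 at 17 °C → α = 2.4×10⁻⁴ K⁻¹
Layer 3 at 9.9 °C → α = 1.8×10⁻⁴ K⁻¹
Layer 4 at 1.9 °C → α = 1×10⁻⁴ K⁻¹
220 × 1.3 × 3.2×10⁻⁴ = 0.09152 m
2.4×10⁻⁴ × 720 × 0.71 = 0.122688 m
0.75 × 760 × 1.8×10⁻⁴ = 0.10260 m
1700 × 0.25 × 1×10⁻⁴ = 0.04250 m
Δh = 0.09152 + 0.122688 + 0.10260 + 0.04250 = 0.359308 m ≈ 360 mm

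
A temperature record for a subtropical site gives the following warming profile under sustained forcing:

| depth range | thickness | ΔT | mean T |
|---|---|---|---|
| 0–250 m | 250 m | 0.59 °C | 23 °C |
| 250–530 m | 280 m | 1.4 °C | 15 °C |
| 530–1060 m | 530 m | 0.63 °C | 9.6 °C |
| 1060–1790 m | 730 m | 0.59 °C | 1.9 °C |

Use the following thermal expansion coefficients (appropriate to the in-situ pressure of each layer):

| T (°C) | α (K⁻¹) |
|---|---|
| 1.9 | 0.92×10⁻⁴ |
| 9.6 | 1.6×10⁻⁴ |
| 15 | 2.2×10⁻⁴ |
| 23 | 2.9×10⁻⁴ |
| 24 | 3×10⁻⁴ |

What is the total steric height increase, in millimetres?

222 mm of thermosteric rise

Layer 1 at 23 °C → α = 2.9×10⁻⁴ K⁻¹
Layer 2 at 15 °C → α = 2.2×10⁻⁴ K⁻¹
Layer 3 at 9.6 °C → α = 1.6×10⁻⁴ K⁻¹
Layer 4 at 1.9 °C → α = 0.92×10⁻⁴ K⁻¹
Layer 1: 0.59 × 250 × 2.9×10⁻⁴ = 0.042775 m
2.2×10⁻⁴ × 1.4 × 280 = 0.08624 m
530 × 1.6×10⁻⁴ × 0.63 = 0.053424 m
1060–1790 m: 730 × 0.92×10⁻⁴ × 0.59 = 0.0396244 m
Δh = 0.042775 + 0.08624 + 0.053424 + 0.0396244 = 0.2220634 m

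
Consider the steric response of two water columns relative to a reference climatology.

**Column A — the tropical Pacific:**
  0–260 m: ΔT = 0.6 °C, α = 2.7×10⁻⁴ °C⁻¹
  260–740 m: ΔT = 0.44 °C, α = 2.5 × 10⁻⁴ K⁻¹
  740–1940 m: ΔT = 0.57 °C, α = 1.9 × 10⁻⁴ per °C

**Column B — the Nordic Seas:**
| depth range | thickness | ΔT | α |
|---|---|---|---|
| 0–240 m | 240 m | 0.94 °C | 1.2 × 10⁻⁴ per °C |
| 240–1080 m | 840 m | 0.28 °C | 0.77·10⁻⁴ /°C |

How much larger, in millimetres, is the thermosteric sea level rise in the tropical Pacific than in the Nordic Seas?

Δh_A − Δh_B ≈ 180 mm

A 0–260 m: 260 × 0.6 × 2.7×10⁻⁴ = 0.04212 m
A Layer 2: 480 × 2.5×10⁻⁴ × 0.44 = 0.05280 m
A Layer 3: 1200 × 1.9×10⁻⁴ × 0.57 = 0.12996 m
A total: 0.22488 m
B 1.2×10⁻⁴ × 0.94 × 240 = 0.027072 m
B Layer 2: 840 × 0.77×10⁻⁴ × 0.28 = 0.0181104 m
B total: 0.0451824 m
Difference: 0.22488 − 0.0451824 = 0.1796976 m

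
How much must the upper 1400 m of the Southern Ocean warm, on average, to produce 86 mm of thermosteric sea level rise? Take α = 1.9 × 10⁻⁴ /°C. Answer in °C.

ΔT = Δh/(αH) = 0.086 / (1.9×10⁻⁴ × 1400) ≈ 0.3233 °C

0.323 °C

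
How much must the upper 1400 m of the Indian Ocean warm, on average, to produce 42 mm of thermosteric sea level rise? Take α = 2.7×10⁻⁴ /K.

ΔT = Δh/(αH) = 0.042 / (2.7×10⁻⁴ × 1400) ≈ 0.1111 °C

ΔT ≈ 0.11 °C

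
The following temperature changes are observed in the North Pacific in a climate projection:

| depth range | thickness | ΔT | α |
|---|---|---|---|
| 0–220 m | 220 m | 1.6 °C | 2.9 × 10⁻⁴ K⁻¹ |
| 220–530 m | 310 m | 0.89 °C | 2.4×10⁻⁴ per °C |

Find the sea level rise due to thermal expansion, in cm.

about 16.8 cm

Layer 1: 1.6 × 2.9×10⁻⁴ × 220 = 0.10208 m
Layer 2: 310 × 2.4×10⁻⁴ × 0.89 = 0.066216 m
Δh = 0.10208 + 0.066216 = 0.168296 m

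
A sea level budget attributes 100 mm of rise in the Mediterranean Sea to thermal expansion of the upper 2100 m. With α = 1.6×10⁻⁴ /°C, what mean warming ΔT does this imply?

ΔT = Δh/(αH) = 0.1 / (1.6×10⁻⁴ × 2100) ≈ 0.2976 °C

0.30 °C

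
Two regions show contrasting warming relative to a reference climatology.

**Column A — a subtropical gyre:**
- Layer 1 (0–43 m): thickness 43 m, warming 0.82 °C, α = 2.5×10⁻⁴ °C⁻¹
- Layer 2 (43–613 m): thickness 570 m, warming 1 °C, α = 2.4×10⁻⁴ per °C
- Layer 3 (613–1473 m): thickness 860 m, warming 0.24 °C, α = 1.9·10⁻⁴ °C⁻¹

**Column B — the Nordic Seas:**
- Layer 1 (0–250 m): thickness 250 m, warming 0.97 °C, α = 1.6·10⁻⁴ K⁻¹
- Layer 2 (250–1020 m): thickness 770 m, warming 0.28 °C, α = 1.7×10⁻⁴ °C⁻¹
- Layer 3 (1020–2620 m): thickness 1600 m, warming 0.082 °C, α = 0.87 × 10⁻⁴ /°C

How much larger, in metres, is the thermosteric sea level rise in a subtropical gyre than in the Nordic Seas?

A 43 × 2.5×10⁻⁴ × 0.82 = 0.008815 m
A 570 × 2.4×10⁻⁴ × 1 = 0.13680 m
A Layer 3: 0.24 × 860 × 1.9×10⁻⁴ = 0.039216 m
A total: 0.184831 m
B 250 × 0.97 × 1.6×10⁻⁴ = 0.03880 m
B 250–1020 m: 0.28 × 770 × 1.7×10⁻⁴ = 0.036652 m
B Layer 3: 0.87×10⁻⁴ × 1600 × 0.082 = 0.0114144 m
B total: 0.0868664 m
Difference: 0.184831 − 0.0868664 = 0.0979646 m

0.098 m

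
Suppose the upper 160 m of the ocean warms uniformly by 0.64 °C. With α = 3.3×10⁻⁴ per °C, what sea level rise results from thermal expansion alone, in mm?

about 33.8 mm

Δh = αΔT·H = 3.3×10⁻⁴ × 0.64 × 160 = 0.033792 m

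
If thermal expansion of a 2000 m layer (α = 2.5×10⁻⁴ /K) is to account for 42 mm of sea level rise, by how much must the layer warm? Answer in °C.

ΔT = Δh/(αH) = 0.042 / (2.5×10⁻⁴ × 2000) = 0.08400 °C

ΔT ≈ 0.084 °C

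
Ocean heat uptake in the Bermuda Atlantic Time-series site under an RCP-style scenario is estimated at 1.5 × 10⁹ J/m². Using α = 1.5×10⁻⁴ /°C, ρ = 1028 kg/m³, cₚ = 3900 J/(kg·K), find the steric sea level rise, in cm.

Δh ≈ 5.61 cm

Δh = αQ/(ρcₚ) = 1.5×10⁻⁴ × 1.5×10⁹ / (1028 × 3900) ≈ 0.056121 m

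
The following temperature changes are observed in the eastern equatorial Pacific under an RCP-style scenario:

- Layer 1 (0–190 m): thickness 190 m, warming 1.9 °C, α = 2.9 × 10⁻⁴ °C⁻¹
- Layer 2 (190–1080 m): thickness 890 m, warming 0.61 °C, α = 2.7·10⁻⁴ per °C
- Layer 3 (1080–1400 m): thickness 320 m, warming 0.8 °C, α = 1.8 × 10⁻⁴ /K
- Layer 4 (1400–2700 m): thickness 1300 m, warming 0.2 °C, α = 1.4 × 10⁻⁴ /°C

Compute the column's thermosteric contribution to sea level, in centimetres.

Δh = 33.4 cm

Layer 1: 2.9×10⁻⁴ × 1.9 × 190 = 0.10469 m
Layer 2: 0.61 × 890 × 2.7×10⁻⁴ = 0.146583 m
320 × 0.8 × 1.8×10⁻⁴ = 0.04608 m
Layer 4: 1300 × 0.2 × 1.4×10⁻⁴ = 0.03640 m
Δh = 0.10469 + 0.146583 + 0.04608 + 0.03640 = 0.333753 m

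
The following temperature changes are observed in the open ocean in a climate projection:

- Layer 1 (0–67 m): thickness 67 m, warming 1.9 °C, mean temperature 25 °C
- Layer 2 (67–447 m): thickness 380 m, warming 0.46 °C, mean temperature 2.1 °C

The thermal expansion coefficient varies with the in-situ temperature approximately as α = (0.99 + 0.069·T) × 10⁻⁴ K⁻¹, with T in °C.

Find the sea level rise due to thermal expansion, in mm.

Δh = 54.4 mm

Layer 1: α = (0.99 + 0.069×25)×10⁻⁴ = 2.715×10⁻⁴ K⁻¹
Layer 2: α = (0.99 + 0.069×2.1)×10⁻⁴ = 1.1349×10⁻⁴ K⁻¹
Layer 1: 2.715×10⁻⁴ × 1.9 × 67 = 0.03456195 m
1.1349×10⁻⁴ × 0.46 × 380 = 0.019838052 m
Δh = 0.03456195 + 0.019838052 = 0.054400002 m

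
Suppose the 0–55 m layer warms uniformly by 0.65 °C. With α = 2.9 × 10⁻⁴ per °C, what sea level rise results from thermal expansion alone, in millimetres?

Δh = αΔT·H = 2.9×10⁻⁴ × 0.65 × 55 = 0.0103675 m

10 mm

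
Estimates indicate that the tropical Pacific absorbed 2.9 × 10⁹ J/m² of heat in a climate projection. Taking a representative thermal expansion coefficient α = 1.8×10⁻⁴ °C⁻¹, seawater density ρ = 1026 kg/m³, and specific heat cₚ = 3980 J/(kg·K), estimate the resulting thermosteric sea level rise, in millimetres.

Δh = αQ/(ρcₚ) = 1.8×10⁻⁴ × 2.9×10⁹ / (1026 × 3980) ≈ 0.12783 m

130 mm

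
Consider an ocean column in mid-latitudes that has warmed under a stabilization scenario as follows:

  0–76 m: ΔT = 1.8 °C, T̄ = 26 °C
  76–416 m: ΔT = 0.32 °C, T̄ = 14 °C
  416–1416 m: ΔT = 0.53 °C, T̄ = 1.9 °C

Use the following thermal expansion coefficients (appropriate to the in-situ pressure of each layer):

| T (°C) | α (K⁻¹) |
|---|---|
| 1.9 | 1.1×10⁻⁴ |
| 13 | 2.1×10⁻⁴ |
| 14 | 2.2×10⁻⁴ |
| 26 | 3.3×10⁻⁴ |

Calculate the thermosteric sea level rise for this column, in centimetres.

Layer 1 at 26 °C → α = 3.3×10⁻⁴ K⁻¹
Layer 2 at 14 °C → α = 2.2×10⁻⁴ K⁻¹
Layer 3 at 1.9 °C → α = 1.1×10⁻⁴ K⁻¹
0–76 m: 1.8 × 76 × 3.3×10⁻⁴ = 0.045144 m
Layer 2: 2.2×10⁻⁴ × 340 × 0.32 = 0.023936 m
Layer 3: 1.1×10⁻⁴ × 1000 × 0.53 = 0.05830 m
Δh = 0.045144 + 0.023936 + 0.05830 = 0.12738 m

Δh ≈ 12.7 cm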